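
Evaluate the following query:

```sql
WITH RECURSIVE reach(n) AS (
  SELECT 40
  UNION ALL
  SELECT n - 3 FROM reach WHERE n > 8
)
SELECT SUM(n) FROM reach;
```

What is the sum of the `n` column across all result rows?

282

Base: n=40.
Iteration 1: 40 > 8 holds -> n = 40 - 3 = 37.
Iteration 2: 37 > 8 holds -> n = 37 - 3 = 34.
Iteration 3: 34 > 8 holds -> n = 34 - 3 = 31.
Iteration 4: 31 > 8 holds -> n = 31 - 3 = 28.
Iteration 5: 28 > 8 holds -> n = 28 - 3 = 25.
Iteration 6: 25 > 8 holds -> n = 25 - 3 = 22.
Iteration 7: 22 > 8 holds -> n = 22 - 3 = 19.
Iteration 8: 19 > 8 holds -> n = 19 - 3 = 16.
Iteration 9: 16 > 8 holds -> n = 16 - 3 = 13.
Iteration 10: 13 > 8 holds -> n = 13 - 3 = 10.
Iteration 11: 10 > 8 holds -> n = 10 - 3 = 7.
Iteration 12: 7 > 8 fails; recursion stops.
SUM(n) = 40 + 37 + 34 + 31 + 28 + 25 + 22 + 19 + 16 + 13 + 10 + 7 = 282.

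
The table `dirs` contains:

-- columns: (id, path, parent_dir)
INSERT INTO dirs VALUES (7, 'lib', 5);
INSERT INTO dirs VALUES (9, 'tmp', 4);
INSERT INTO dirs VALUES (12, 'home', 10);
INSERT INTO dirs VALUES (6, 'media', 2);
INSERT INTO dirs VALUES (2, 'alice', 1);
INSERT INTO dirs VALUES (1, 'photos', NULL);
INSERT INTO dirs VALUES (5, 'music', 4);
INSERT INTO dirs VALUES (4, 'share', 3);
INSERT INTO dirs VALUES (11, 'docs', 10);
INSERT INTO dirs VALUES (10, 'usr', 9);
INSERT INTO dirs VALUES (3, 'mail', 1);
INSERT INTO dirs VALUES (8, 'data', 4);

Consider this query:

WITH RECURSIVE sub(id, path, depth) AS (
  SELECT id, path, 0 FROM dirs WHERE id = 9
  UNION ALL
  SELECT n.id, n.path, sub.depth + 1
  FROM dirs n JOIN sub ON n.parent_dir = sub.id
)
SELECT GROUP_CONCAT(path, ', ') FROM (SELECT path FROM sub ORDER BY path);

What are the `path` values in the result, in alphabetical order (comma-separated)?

Base: id=9 (tmp) at depth 0.
Iteration 1: rows with parent_dir in {9} -> usr (id 10, depth 1).
Iteration 2: rows with parent_dir in {10} -> docs (id 11, depth 2), home (id 12, depth 2).
Iteration 3: no rows with parent_dir in {11,12}; recursion stops.

docs, home, tmp, usr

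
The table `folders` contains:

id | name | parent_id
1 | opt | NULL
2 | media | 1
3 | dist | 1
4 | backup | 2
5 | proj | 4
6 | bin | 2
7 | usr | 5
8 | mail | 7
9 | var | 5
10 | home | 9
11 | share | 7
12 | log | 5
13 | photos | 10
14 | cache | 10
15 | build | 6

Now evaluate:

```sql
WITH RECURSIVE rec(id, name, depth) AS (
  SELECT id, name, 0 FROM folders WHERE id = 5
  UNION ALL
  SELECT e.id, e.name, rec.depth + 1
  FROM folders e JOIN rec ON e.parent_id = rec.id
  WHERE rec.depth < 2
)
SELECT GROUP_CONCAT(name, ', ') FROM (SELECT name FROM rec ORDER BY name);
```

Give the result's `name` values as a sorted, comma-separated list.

Base: id=5 (proj) at depth 0.
Iteration 1: rows with parent_id in {5} -> usr (id 7, depth 1), var (id 9, depth 1), log (id 12, depth 1).
Iteration 2: rows with parent_id in {7,9,12} -> mail (id 8, depth 2), home (id 10, depth 2), share (id 11, depth 2).
Iteration 3: depth < 2 fails for all current rows; recursion stops.

home, log, mail, proj, share, usr, var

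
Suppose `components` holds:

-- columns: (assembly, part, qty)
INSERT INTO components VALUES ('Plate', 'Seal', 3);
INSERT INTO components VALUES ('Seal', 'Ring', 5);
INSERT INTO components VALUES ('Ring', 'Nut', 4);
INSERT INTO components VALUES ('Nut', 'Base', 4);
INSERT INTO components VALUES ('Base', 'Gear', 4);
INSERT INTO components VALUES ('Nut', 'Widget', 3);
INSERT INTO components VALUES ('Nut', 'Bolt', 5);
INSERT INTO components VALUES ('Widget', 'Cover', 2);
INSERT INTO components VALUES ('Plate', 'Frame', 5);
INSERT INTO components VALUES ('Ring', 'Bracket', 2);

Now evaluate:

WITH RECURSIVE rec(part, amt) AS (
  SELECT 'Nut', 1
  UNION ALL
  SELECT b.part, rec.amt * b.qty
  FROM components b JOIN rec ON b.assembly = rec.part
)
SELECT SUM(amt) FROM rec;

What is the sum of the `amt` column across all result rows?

35

Base: (Nut, amt=1).
Iteration 1: components of {Nut} -> Base = 1*4 = 4, Bolt = 1*5 = 5, Widget = 1*3 = 3.
Iteration 2: components of {Base,Bolt,Widget} -> Cover = 3*2 = 6, Gear = 4*4 = 16.
Iteration 3: no further components; recursion stops.
SUM(amt) = 1 + 4 + 3 + 5 + 16 + 6 = 35.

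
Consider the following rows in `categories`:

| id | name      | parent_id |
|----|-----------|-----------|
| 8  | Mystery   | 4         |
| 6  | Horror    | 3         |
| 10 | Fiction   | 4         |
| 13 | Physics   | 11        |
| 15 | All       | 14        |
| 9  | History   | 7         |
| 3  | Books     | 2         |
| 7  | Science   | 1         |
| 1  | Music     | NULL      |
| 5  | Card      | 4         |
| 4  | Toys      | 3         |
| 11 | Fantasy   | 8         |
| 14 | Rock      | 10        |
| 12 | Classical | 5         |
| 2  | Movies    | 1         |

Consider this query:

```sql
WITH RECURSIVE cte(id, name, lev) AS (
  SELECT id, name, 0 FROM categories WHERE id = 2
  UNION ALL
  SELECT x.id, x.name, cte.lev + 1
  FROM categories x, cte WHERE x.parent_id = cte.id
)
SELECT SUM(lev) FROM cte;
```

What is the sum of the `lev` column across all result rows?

Base: id=2 (Movies) at lev 0.
Iteration 1: rows with parent_id in {2} -> Books (id 3, lev 1).
Iteration 2: rows with parent_id in {3} -> Toys (id 4, lev 2), Horror (id 6, lev 2).
Iteration 3: rows with parent_id in {4,6} -> Card (id 5, lev 3), Mystery (id 8, lev 3), Fiction (id 10, lev 3).
Iteration 4: rows with parent_id in {5,8,10} -> Fantasy (id 11, lev 4), Classical (id 12, lev 4), Rock (id 14, lev 4).
Iteration 5: rows with parent_id in {11,12,14} -> Physics (id 13, lev 5), All (id 15, lev 5).
Iteration 6: no rows with parent_id in {13,15}; recursion stops.
SUM(lev) = 0 + 1 + 2 + 2 + 3 + 3 + 3 + 4 + 4 + 4 + 5 + 5 = 36.

36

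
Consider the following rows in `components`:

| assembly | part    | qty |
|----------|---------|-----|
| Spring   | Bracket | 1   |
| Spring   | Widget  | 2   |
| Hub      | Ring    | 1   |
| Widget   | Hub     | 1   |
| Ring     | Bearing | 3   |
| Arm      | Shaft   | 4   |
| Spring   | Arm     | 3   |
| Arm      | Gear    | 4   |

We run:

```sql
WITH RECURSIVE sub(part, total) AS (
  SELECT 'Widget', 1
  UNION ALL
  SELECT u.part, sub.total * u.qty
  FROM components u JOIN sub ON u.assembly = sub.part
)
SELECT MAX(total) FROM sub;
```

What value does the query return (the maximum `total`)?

Base: (Widget, total=1).
Iteration 1: components of {Widget} -> Hub = 1*1 = 1.
Iteration 2: components of {Hub} -> Ring = 1*1 = 1.
Iteration 3: components of {Ring} -> Bearing = 1*3 = 3.
Iteration 4: no further components; recursion stops.
total values: 1, 1, 1, 3; the maximum is 3.

3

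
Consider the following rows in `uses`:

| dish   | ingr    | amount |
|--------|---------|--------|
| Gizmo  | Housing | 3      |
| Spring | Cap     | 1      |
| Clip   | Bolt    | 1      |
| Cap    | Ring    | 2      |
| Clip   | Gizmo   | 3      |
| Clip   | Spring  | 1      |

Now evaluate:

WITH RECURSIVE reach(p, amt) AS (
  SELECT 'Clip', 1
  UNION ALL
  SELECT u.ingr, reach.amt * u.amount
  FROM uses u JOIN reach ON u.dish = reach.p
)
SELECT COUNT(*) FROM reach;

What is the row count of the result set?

7

Base: (Clip, amt=1).
Iteration 1: components of {Clip} -> Bolt = 1*1 = 1, Gizmo = 1*3 = 3, Spring = 1*1 = 1.
Iteration 2: components of {Bolt,Gizmo,Spring} -> Cap = 1*1 = 1, Housing = 3*3 = 9.
Iteration 3: components of {Cap,Housing} -> Ring = 1*2 = 2.
Iteration 4: no further components; recursion stops.
Total rows emitted: 7.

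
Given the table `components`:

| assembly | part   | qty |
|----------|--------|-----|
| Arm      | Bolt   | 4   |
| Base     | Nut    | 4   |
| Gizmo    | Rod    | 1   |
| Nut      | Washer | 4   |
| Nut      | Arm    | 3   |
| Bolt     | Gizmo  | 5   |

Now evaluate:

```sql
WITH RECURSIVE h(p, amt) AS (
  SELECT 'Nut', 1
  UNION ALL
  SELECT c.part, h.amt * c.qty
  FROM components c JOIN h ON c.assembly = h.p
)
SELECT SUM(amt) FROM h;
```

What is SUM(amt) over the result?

Base: (Nut, amt=1).
Iteration 1: components of {Nut} -> Arm = 1*3 = 3, Washer = 1*4 = 4.
Iteration 2: components of {Arm,Washer} -> Bolt = 3*4 = 12.
Iteration 3: components of {Bolt} -> Gizmo = 12*5 = 60.
Iteration 4: components of {Gizmo} -> Rod = 60*1 = 60.
Iteration 5: no further components; recursion stops.
SUM(amt) = 1 + 4 + 3 + 12 + 60 + 60 = 140.

140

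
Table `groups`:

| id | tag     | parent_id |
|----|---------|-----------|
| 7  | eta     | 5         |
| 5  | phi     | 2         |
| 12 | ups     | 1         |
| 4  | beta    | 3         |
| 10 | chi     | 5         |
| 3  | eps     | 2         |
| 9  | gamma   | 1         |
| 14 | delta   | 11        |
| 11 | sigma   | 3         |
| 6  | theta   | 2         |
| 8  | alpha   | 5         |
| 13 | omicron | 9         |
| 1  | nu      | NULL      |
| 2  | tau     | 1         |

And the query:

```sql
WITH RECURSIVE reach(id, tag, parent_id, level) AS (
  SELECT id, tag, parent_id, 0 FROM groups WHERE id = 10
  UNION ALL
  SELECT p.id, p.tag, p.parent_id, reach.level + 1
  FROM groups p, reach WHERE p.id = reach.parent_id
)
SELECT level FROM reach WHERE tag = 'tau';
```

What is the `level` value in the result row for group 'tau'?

Base: id=10 (chi), parent_id=5, level 0.
Iteration 1: join on id=5 -> phi (id 5, parent_id=2, level 1).
Iteration 2: join on id=2 -> tau (id 2, parent_id=1, level 2).
Iteration 3: join on id=1 -> nu (id 1, parent_id=NULL, level 3).
Iteration 4: parent_id is NULL; no match; recursion stops.

2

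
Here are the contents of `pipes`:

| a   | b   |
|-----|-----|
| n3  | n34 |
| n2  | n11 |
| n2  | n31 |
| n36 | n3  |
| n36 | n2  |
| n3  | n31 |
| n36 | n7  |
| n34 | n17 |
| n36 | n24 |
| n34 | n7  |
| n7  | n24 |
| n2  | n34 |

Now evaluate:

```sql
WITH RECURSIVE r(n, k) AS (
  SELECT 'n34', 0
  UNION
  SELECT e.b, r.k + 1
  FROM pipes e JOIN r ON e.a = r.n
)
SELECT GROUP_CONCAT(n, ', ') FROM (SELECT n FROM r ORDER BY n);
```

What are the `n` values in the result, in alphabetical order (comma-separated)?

Base: (n34, k=0).
Iteration 1: edges from {n34} -> (n17, k=1), (n7, k=1).
Iteration 2: edges from {n17,n7} -> (n24, k=2).
Iteration 3: no outgoing edges from {n24}; recursion stops.

n17, n24, n34, n7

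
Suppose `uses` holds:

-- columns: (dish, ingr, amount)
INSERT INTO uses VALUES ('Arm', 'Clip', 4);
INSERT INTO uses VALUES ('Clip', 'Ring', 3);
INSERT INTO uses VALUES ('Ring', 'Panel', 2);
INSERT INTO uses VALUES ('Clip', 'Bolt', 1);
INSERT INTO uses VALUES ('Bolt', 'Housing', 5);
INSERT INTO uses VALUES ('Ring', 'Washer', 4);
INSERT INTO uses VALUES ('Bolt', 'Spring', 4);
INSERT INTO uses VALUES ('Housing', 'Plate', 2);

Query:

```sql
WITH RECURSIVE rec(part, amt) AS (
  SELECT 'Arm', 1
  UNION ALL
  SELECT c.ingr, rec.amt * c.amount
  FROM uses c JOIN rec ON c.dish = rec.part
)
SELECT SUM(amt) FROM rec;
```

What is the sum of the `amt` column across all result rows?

169

Base: (Arm, amt=1).
Iteration 1: components of {Arm} -> Clip = 1*4 = 4.
Iteration 2: components of {Clip} -> Bolt = 4*1 = 4, Ring = 4*3 = 12.
Iteration 3: components of {Bolt,Ring} -> Housing = 4*5 = 20, Panel = 12*2 = 24, Spring = 4*4 = 16, Washer = 12*4 = 48.
Iteration 4: components of {Housing,Panel,Spring,Washer} -> Plate = 20*2 = 40.
Iteration 5: no further components; recursion stops.
SUM(amt) = 1 + 4 + 12 + 4 + 24 + 48 + 20 + 16 + 40 = 169.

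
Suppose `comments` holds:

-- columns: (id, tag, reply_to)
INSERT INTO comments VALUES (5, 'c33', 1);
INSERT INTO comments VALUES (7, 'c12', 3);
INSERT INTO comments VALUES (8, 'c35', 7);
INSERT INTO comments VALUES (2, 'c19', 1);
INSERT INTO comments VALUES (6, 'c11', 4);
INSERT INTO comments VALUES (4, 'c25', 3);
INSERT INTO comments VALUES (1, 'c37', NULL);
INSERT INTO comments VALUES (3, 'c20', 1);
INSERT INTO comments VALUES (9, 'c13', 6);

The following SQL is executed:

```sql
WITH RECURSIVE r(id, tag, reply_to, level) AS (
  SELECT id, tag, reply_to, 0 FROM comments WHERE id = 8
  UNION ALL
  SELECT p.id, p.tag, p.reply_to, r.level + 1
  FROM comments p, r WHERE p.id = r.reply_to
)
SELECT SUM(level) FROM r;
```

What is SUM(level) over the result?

Base: id=8 (c35), reply_to=7, level 0.
Iteration 1: join on id=7 -> c12 (id 7, reply_to=3, level 1).
Iteration 2: join on id=3 -> c20 (id 3, reply_to=1, level 2).
Iteration 3: join on id=1 -> c37 (id 1, reply_to=NULL, level 3).
Iteration 4: reply_to is NULL; no match; recursion stops.
SUM(level) = 0 + 1 + 2 + 3 = 6.

6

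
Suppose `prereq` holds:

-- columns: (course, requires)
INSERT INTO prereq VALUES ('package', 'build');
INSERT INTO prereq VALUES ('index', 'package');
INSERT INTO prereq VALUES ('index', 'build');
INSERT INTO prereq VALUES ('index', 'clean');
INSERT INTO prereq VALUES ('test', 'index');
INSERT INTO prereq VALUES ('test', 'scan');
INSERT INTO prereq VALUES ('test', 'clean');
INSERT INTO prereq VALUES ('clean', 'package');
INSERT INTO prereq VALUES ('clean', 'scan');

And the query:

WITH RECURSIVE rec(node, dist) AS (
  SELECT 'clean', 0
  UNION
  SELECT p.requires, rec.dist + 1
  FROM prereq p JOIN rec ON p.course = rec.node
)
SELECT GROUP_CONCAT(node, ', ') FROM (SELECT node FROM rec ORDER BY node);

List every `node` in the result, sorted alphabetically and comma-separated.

Base: (clean, dist=0).
Iteration 1: edges from {clean} -> (package, dist=1), (scan, dist=1).
Iteration 2: edges from {package,scan} -> (build, dist=2).
Iteration 3: no outgoing edges from {build}; recursion stops.

build, clean, package, scan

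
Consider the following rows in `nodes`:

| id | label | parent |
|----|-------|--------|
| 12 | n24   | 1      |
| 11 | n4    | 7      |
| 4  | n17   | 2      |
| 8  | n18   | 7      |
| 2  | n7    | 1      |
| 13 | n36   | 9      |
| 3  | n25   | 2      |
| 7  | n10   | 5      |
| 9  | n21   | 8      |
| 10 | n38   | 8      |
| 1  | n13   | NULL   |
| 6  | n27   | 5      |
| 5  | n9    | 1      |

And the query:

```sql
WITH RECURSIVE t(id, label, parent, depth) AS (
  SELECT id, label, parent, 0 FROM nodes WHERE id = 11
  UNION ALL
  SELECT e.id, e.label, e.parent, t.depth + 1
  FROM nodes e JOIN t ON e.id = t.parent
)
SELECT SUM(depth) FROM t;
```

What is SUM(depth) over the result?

6

Base: id=11 (n4), parent=7, depth 0.
Iteration 1: join on id=7 -> n10 (id 7, parent=5, depth 1).
Iteration 2: join on id=5 -> n9 (id 5, parent=1, depth 2).
Iteration 3: join on id=1 -> n13 (id 1, parent=NULL, depth 3).
Iteration 4: parent is NULL; no match; recursion stops.
SUM(depth) = 0 + 1 + 2 + 3 = 6.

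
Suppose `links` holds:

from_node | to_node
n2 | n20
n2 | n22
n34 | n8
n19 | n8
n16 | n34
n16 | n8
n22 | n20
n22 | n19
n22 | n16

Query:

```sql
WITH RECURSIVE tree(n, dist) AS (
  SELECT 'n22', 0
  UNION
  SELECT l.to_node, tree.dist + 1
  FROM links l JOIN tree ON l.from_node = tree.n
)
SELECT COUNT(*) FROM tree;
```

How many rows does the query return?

Base: (n22, dist=0).
Iteration 1: edges from {n22} -> (n16, dist=1), (n19, dist=1), (n20, dist=1).
Iteration 2: edges from {n16,n19,n20} -> (n34, dist=2), (n8, dist=2). [UNION drops 1 duplicate row(s)]
Iteration 3: edges from {n34,n8} -> (n8, dist=3).
Iteration 4: no outgoing edges from {n8}; recursion stops.
Total rows emitted: 7.

7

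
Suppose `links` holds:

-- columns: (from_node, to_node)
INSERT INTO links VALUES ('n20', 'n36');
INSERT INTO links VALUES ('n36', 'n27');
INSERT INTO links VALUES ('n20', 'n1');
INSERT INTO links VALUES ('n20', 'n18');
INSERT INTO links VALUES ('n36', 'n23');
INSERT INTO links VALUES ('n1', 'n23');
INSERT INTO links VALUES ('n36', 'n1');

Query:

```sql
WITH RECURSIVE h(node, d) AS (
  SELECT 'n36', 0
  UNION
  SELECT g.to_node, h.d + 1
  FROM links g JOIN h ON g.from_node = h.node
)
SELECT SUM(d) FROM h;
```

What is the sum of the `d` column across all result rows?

5

Base: (n36, d=0).
Iteration 1: edges from {n36} -> (n1, d=1), (n23, d=1), (n27, d=1).
Iteration 2: edges from {n1,n23,n27} -> (n23, d=2).
Iteration 3: no outgoing edges from {n23}; recursion stops.
SUM(d) = 0 + 1 + 1 + 1 + 2 = 5.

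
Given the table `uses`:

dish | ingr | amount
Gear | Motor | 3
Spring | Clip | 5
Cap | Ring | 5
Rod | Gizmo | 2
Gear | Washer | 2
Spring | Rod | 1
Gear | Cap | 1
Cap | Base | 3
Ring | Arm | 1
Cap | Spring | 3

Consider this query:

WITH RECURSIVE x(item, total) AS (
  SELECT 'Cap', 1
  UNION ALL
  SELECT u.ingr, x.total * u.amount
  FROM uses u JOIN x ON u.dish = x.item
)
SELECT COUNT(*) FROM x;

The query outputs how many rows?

Base: (Cap, total=1).
Iteration 1: components of {Cap} -> Base = 1*3 = 3, Ring = 1*5 = 5, Spring = 1*3 = 3.
Iteration 2: components of {Base,Ring,Spring} -> Arm = 5*1 = 5, Clip = 3*5 = 15, Rod = 3*1 = 3.
Iteration 3: components of {Arm,Clip,Rod} -> Gizmo = 3*2 = 6.
Iteration 4: no further components; recursion stops.
Total rows emitted: 8.

8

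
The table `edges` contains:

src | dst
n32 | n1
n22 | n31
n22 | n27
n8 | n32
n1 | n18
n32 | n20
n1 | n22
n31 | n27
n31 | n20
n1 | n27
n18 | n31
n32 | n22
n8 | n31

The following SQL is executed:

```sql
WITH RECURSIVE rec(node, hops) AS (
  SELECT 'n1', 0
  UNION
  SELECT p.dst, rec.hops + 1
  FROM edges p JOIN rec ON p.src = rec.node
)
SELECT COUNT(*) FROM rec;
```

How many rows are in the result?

Base: (n1, hops=0).
Iteration 1: edges from {n1} -> (n18, hops=1), (n22, hops=1), (n27, hops=1).
Iteration 2: edges from {n18,n22,n27} -> (n27, hops=2), (n31, hops=2). [UNION drops 1 duplicate row(s)]
Iteration 3: edges from {n27,n31} -> (n20, hops=3), (n27, hops=3).
Iteration 4: no outgoing edges from {n20,n27}; recursion stops.
Total rows emitted: 8.

8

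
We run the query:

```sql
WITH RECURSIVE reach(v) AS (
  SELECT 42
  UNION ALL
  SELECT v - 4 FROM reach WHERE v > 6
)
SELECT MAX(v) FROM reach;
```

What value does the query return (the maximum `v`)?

Base: v=42.
Iteration 1: 42 > 6 holds -> v = 42 - 4 = 38.
Iteration 2: 38 > 6 holds -> v = 38 - 4 = 34.
Iteration 3: 34 > 6 holds -> v = 34 - 4 = 30.
Iteration 4: 30 > 6 holds -> v = 30 - 4 = 26.
Iteration 5: 26 > 6 holds -> v = 26 - 4 = 22.
Iteration 6: 22 > 6 holds -> v = 22 - 4 = 18.
Iteration 7: 18 > 6 holds -> v = 18 - 4 = 14.
Iteration 8: 14 > 6 holds -> v = 14 - 4 = 10.
Iteration 9: 10 > 6 holds -> v = 10 - 4 = 6.
Iteration 10: 6 > 6 fails; recursion stops.
v values: 42, 38, 34, 30, 26, 22, 18, 14, 10, 6; the maximum is 42.

42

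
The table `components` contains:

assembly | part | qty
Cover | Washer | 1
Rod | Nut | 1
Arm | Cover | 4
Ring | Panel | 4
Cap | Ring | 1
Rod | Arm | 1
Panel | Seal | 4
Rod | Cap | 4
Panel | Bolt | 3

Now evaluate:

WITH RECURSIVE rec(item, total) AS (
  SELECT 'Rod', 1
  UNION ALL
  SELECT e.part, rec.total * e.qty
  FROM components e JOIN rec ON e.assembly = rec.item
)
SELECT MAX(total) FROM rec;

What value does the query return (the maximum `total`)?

64

Base: (Rod, total=1).
Iteration 1: components of {Rod} -> Arm = 1*1 = 1, Cap = 1*4 = 4, Nut = 1*1 = 1.
Iteration 2: components of {Arm,Cap,Nut} -> Cover = 1*4 = 4, Ring = 4*1 = 4.
Iteration 3: components of {Cover,Ring} -> Panel = 4*4 = 16, Washer = 4*1 = 4.
Iteration 4: components of {Panel,Washer} -> Bolt = 16*3 = 48, Seal = 16*4 = 64.
Iteration 5: no further components; recursion stops.
total values: 1, 4, 1, 1, 4, 4, 16, 4, 48, 64; the maximum is 64.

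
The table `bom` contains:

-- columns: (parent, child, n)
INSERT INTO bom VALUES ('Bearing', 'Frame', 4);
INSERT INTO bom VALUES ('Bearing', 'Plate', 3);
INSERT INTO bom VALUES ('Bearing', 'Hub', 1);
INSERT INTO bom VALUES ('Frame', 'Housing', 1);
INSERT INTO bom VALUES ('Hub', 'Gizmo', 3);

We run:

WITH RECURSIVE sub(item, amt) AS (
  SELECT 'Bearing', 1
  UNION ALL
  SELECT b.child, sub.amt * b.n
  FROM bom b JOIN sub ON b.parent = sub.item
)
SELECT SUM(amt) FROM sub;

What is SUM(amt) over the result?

Base: (Bearing, amt=1).
Iteration 1: components of {Bearing} -> Frame = 1*4 = 4, Hub = 1*1 = 1, Plate = 1*3 = 3.
Iteration 2: components of {Frame,Hub,Plate} -> Gizmo = 1*3 = 3, Housing = 4*1 = 4.
Iteration 3: no further components; recursion stops.
SUM(amt) = 1 + 4 + 3 + 1 + 4 + 3 = 16.

16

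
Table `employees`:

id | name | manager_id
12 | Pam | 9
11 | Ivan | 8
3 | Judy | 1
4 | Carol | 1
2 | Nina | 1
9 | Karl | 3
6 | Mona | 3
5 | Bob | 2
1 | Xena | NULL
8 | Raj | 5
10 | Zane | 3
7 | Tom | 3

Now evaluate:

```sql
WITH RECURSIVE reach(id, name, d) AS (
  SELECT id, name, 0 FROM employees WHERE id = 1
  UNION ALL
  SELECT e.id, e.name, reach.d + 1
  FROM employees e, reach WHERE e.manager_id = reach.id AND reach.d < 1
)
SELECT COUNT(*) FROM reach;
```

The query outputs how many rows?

4

Base: id=1 (Xena) at d 0.
Iteration 1: rows with manager_id in {1} -> Nina (id 2, d 1), Judy (id 3, d 1), Carol (id 4, d 1).
Iteration 2: d < 1 fails for all current rows; recursion stops.
Total rows emitted: 4.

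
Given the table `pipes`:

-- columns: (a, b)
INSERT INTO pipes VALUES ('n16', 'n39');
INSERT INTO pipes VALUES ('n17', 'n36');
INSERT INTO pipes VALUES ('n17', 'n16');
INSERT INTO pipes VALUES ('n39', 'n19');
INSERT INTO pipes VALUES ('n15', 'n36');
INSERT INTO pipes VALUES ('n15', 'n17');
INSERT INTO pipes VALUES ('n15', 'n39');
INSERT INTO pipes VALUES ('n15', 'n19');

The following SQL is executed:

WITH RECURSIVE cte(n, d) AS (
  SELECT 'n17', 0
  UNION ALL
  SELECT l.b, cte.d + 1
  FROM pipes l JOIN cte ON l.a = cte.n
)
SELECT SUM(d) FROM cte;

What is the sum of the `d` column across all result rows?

Base: (n17, d=0).
Iteration 1: edges from {n17} -> (n16, d=1), (n36, d=1).
Iteration 2: edges from {n16,n36} -> (n39, d=2).
Iteration 3: edges from {n39} -> (n19, d=3).
Iteration 4: no outgoing edges from {n19}; recursion stops.
SUM(d) = 0 + 1 + 1 + 2 + 3 = 7.

7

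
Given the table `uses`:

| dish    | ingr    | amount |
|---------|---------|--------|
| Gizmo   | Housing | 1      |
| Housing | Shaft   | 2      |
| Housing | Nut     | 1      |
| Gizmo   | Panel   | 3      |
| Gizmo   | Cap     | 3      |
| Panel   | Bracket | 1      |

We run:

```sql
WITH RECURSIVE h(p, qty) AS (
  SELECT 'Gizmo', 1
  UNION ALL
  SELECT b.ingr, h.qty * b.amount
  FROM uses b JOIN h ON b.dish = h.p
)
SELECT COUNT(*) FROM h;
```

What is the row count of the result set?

Base: (Gizmo, qty=1).
Iteration 1: components of {Gizmo} -> Cap = 1*3 = 3, Housing = 1*1 = 1, Panel = 1*3 = 3.
Iteration 2: components of {Cap,Housing,Panel} -> Bracket = 3*1 = 3, Nut = 1*1 = 1, Shaft = 1*2 = 2.
Iteration 3: no further components; recursion stops.
Total rows emitted: 7.

7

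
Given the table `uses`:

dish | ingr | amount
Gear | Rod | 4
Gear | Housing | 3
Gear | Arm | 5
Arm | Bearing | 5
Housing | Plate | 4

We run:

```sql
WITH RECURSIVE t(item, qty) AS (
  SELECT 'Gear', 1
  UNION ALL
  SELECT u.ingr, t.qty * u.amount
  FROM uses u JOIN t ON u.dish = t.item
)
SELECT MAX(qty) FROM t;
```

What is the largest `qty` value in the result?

Base: (Gear, qty=1).
Iteration 1: components of {Gear} -> Arm = 1*5 = 5, Housing = 1*3 = 3, Rod = 1*4 = 4.
Iteration 2: components of {Arm,Housing,Rod} -> Bearing = 5*5 = 25, Plate = 3*4 = 12.
Iteration 3: no further components; recursion stops.
qty values: 1, 4, 3, 5, 12, 25; the maximum is 25.

25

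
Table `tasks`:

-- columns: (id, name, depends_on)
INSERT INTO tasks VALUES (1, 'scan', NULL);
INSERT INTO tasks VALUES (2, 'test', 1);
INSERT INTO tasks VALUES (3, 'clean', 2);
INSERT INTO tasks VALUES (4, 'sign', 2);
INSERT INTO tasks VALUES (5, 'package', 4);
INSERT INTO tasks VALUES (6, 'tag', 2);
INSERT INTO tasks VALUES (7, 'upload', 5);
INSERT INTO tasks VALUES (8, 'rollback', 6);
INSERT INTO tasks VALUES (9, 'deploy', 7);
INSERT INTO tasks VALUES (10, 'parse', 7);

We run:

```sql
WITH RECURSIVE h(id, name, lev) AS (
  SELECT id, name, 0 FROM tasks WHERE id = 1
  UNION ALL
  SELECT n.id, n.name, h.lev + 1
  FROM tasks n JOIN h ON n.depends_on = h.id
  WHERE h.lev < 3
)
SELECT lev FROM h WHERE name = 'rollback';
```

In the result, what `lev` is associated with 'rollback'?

3

Base: id=1 (scan) at lev 0.
Iteration 1: rows with depends_on in {1} -> test (id 2, lev 1).
Iteration 2: rows with depends_on in {2} -> clean (id 3, lev 2), sign (id 4, lev 2), tag (id 6, lev 2).
Iteration 3: rows with depends_on in {3,4,6} -> package (id 5, lev 3), rollback (id 8, lev 3).
Iteration 4: lev < 3 fails for all current rows; recursion stops.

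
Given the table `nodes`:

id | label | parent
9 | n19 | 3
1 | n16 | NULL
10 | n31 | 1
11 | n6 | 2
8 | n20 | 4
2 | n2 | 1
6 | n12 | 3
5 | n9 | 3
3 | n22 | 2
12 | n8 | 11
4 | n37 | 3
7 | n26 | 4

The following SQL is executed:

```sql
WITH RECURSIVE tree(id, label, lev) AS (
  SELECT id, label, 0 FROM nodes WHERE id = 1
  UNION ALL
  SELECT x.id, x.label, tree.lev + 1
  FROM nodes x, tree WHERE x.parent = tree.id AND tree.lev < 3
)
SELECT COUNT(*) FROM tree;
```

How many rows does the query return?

10

Base: id=1 (n16) at lev 0.
Iteration 1: rows with parent in {1} -> n2 (id 2, lev 1), n31 (id 10, lev 1).
Iteration 2: rows with parent in {2,10} -> n22 (id 3, lev 2), n6 (id 11, lev 2).
Iteration 3: rows with parent in {3,11} -> n37 (id 4, lev 3), n9 (id 5, lev 3), n12 (id 6, lev 3), n19 (id 9, lev 3), n8 (id 12, lev 3).
Iteration 4: lev < 3 fails for all current rows; recursion stops.
Total rows emitted: 10.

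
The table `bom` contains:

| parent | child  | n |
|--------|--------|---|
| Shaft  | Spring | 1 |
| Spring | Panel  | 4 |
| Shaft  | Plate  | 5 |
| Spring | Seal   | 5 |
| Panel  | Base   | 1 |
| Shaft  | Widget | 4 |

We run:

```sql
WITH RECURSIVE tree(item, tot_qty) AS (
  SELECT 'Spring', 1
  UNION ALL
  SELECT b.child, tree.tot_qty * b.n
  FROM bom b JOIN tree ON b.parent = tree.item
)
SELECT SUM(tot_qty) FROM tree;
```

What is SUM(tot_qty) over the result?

Base: (Spring, tot_qty=1).
Iteration 1: components of {Spring} -> Panel = 1*4 = 4, Seal = 1*5 = 5.
Iteration 2: components of {Panel,Seal} -> Base = 4*1 = 4.
Iteration 3: no further components; recursion stops.
SUM(tot_qty) = 1 + 4 + 5 + 4 = 14.

14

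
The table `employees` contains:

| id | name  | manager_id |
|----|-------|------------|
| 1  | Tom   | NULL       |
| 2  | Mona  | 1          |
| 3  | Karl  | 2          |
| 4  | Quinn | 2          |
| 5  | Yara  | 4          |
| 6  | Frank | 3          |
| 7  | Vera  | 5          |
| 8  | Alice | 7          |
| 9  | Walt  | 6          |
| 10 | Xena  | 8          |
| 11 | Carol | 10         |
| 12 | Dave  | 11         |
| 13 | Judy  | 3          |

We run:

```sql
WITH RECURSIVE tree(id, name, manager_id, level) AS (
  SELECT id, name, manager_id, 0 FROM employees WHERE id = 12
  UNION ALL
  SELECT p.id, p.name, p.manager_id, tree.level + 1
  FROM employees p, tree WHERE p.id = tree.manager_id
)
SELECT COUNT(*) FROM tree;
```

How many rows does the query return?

Base: id=12 (Dave), manager_id=11, level 0.
Iteration 1: join on id=11 -> Carol (id 11, manager_id=10, level 1).
Iteration 2: join on id=10 -> Xena (id 10, manager_id=8, level 2).
Iteration 3: join on id=8 -> Alice (id 8, manager_id=7, level 3).
Iteration 4: join on id=7 -> Vera (id 7, manager_id=5, level 4).
Iteration 5: join on id=5 -> Yara (id 5, manager_id=4, level 5).
Iteration 6: join on id=4 -> Quinn (id 4, manager_id=2, level 6).
Iteration 7: join on id=2 -> Mona (id 2, manager_id=1, level 7).
Iteration 8: join on id=1 -> Tom (id 1, manager_id=NULL, level 8).
Iteration 9: manager_id is NULL; no match; recursion stops.
Total rows emitted: 9.

9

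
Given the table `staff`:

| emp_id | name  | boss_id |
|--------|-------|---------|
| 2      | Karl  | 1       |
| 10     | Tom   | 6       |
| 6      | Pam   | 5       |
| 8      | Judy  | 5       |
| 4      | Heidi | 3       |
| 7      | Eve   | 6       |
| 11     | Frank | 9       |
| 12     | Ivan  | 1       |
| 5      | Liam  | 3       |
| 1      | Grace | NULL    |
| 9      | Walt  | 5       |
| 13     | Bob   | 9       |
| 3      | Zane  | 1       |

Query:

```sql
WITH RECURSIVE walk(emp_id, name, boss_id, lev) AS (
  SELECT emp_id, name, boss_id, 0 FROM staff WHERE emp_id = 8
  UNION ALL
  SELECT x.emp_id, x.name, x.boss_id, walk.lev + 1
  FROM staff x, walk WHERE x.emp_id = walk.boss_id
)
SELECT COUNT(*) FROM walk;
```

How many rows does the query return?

4

Base: emp_id=8 (Judy), boss_id=5, lev 0.
Iteration 1: join on emp_id=5 -> Liam (id 5, boss_id=3, lev 1).
Iteration 2: join on emp_id=3 -> Zane (id 3, boss_id=1, lev 2).
Iteration 3: join on emp_id=1 -> Grace (id 1, boss_id=NULL, lev 3).
Iteration 4: boss_id is NULL; no match; recursion stops.
Total rows emitted: 4.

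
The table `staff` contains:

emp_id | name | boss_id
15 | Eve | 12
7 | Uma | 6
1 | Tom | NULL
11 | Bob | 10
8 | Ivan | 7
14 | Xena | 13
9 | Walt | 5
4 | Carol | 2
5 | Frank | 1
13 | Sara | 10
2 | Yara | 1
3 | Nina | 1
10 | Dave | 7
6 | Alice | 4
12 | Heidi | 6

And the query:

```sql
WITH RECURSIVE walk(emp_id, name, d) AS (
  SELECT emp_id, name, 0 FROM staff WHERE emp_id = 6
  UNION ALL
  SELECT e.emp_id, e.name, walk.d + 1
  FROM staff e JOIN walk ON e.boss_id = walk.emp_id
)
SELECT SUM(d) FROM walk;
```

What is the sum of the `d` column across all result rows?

18

Base: emp_id=6 (Alice) at d 0.
Iteration 1: rows with boss_id in {6} -> Uma (id 7, d 1), Heidi (id 12, d 1).
Iteration 2: rows with boss_id in {7,12} -> Ivan (id 8, d 2), Dave (id 10, d 2), Eve (id 15, d 2).
Iteration 3: rows with boss_id in {8,10,15} -> Bob (id 11, d 3), Sara (id 13, d 3).
Iteration 4: rows with boss_id in {11,13} -> Xena (id 14, d 4).
Iteration 5: no rows with boss_id in {14}; recursion stops.
SUM(d) = 0 + 1 + 1 + 2 + 2 + 2 + 3 + 3 + 4 = 18.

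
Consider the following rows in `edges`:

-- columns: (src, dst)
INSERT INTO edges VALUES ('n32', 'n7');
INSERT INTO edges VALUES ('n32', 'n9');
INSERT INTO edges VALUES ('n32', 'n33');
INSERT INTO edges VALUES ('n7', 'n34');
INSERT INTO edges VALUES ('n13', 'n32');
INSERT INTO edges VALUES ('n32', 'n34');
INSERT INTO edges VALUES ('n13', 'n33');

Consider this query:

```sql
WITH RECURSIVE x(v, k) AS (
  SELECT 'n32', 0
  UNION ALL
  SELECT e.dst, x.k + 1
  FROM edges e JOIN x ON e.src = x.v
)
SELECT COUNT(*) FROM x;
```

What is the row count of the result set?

Base: (n32, k=0).
Iteration 1: edges from {n32} -> (n33, k=1), (n34, k=1), (n7, k=1), (n9, k=1).
Iteration 2: edges from {n33,n34,n7,n9} -> (n34, k=2).
Iteration 3: no outgoing edges from {n34}; recursion stops.
Total rows emitted: 6.

6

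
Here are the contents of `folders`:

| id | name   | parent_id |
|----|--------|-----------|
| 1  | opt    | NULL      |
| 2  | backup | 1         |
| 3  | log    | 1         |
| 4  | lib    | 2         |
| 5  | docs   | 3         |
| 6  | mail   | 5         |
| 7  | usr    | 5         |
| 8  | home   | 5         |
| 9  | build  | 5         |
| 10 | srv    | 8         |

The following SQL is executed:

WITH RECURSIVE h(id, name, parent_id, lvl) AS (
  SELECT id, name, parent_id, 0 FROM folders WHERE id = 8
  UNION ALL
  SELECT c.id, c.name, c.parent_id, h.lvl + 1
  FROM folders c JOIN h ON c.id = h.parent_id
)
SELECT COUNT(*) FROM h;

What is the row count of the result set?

4

Base: id=8 (home), parent_id=5, lvl 0.
Iteration 1: join on id=5 -> docs (id 5, parent_id=3, lvl 1).
Iteration 2: join on id=3 -> log (id 3, parent_id=1, lvl 2).
Iteration 3: join on id=1 -> opt (id 1, parent_id=NULL, lvl 3).
Iteration 4: parent_id is NULL; no match; recursion stops.
Total rows emitted: 4.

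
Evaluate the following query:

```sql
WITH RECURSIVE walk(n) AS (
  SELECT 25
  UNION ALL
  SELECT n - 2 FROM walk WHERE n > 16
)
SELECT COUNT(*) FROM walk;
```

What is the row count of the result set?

Base: n=25.
Iteration 1: 25 > 16 holds -> n = 25 - 2 = 23.
Iteration 2: 23 > 16 holds -> n = 23 - 2 = 21.
Iteration 3: 21 > 16 holds -> n = 21 - 2 = 19.
Iteration 4: 19 > 16 holds -> n = 19 - 2 = 17.
Iteration 5: 17 > 16 holds -> n = 17 - 2 = 15.
Iteration 6: 15 > 16 fails; recursion stops.
Total rows emitted: 6.

6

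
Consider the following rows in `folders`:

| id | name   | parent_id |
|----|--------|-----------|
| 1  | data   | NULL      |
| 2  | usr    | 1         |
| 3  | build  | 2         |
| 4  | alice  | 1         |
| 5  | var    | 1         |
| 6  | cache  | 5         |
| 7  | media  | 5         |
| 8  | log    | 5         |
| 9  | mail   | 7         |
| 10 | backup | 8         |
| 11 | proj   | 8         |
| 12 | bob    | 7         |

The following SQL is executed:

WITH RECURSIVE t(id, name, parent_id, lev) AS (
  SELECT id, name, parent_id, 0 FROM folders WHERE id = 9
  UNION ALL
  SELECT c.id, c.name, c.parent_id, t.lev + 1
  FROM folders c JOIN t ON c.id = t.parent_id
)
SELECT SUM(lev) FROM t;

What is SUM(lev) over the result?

Base: id=9 (mail), parent_id=7, lev 0.
Iteration 1: join on id=7 -> media (id 7, parent_id=5, lev 1).
Iteration 2: join on id=5 -> var (id 5, parent_id=1, lev 2).
Iteration 3: join on id=1 -> data (id 1, parent_id=NULL, lev 3).
Iteration 4: parent_id is NULL; no match; recursion stops.
SUM(lev) = 0 + 1 + 2 + 3 = 6.

6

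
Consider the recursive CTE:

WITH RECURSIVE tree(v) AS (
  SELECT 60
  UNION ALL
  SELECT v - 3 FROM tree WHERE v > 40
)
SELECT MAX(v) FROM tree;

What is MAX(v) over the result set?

60

Base: v=60.
Iteration 1: 60 > 40 holds -> v = 60 - 3 = 57.
Iteration 2: 57 > 40 holds -> v = 57 - 3 = 54.
Iteration 3: 54 > 40 holds -> v = 54 - 3 = 51.
Iteration 4: 51 > 40 holds -> v = 51 - 3 = 48.
Iteration 5: 48 > 40 holds -> v = 48 - 3 = 45.
Iteration 6: 45 > 40 holds -> v = 45 - 3 = 42.
Iteration 7: 42 > 40 holds -> v = 42 - 3 = 39.
Iteration 8: 39 > 40 fails; recursion stops.
v values: 60, 57, 54, 51, 48, 45, 42, 39; the maximum is 60.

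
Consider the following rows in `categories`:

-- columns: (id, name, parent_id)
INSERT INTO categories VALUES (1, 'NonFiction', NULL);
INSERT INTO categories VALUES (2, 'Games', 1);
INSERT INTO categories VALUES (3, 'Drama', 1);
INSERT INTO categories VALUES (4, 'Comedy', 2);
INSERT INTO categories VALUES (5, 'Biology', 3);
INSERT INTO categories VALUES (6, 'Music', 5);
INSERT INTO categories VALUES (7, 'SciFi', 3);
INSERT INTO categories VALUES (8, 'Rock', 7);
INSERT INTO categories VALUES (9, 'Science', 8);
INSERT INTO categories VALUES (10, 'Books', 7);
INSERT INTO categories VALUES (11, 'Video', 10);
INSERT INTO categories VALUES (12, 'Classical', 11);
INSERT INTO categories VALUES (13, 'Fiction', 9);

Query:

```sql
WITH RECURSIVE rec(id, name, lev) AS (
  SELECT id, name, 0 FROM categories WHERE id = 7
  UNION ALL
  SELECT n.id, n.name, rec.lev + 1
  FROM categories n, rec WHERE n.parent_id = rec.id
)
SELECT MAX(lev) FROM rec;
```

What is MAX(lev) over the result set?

3

Base: id=7 (SciFi) at lev 0.
Iteration 1: rows with parent_id in {7} -> Rock (id 8, lev 1), Books (id 10, lev 1).
Iteration 2: rows with parent_id in {8,10} -> Science (id 9, lev 2), Video (id 11, lev 2).
Iteration 3: rows with parent_id in {9,11} -> Classical (id 12, lev 3), Fiction (id 13, lev 3).
Iteration 4: no rows with parent_id in {12,13}; recursion stops.
lev values: 0, 1, 1, 2, 2, 3, 3; the maximum is 3.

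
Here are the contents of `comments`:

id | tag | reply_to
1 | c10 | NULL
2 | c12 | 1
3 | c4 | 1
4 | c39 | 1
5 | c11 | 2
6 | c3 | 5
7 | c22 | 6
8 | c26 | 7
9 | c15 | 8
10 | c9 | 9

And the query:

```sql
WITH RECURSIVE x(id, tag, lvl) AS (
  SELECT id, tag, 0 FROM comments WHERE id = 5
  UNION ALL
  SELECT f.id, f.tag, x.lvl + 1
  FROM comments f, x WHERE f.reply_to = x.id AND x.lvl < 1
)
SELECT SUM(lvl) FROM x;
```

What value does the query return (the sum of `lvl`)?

Base: id=5 (c11) at lvl 0.
Iteration 1: rows with reply_to in {5} -> c3 (id 6, lvl 1).
Iteration 2: lvl < 1 fails for all current rows; recursion stops.
SUM(lvl) = 0 + 1 = 1.

1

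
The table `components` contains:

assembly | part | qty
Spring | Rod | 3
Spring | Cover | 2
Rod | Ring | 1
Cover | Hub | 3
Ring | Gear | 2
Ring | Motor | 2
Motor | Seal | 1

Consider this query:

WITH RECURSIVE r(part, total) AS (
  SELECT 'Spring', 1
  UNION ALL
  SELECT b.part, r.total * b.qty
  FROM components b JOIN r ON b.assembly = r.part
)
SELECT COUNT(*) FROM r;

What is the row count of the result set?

Base: (Spring, total=1).
Iteration 1: components of {Spring} -> Cover = 1*2 = 2, Rod = 1*3 = 3.
Iteration 2: components of {Cover,Rod} -> Hub = 2*3 = 6, Ring = 3*1 = 3.
Iteration 3: components of {Hub,Ring} -> Gear = 3*2 = 6, Motor = 3*2 = 6.
Iteration 4: components of {Gear,Motor} -> Seal = 6*1 = 6.
Iteration 5: no further components; recursion stops.
Total rows emitted: 8.

8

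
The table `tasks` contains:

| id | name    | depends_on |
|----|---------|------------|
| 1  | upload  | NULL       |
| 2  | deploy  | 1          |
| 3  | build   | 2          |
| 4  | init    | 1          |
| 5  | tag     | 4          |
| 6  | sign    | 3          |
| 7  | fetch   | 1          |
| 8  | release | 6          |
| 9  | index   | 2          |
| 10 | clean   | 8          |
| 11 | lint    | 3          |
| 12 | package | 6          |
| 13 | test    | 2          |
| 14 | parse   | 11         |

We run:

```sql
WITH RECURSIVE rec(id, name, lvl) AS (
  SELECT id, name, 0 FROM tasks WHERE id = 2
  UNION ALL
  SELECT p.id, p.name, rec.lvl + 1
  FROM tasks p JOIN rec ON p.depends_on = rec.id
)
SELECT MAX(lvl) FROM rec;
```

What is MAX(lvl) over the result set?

4

Base: id=2 (deploy) at lvl 0.
Iteration 1: rows with depends_on in {2} -> build (id 3, lvl 1), index (id 9, lvl 1), test (id 13, lvl 1).
Iteration 2: rows with depends_on in {3,9,13} -> sign (id 6, lvl 2), lint (id 11, lvl 2).
Iteration 3: rows with depends_on in {6,11} -> release (id 8, lvl 3), package (id 12, lvl 3), parse (id 14, lvl 3).
Iteration 4: rows with depends_on in {8,12,14} -> clean (id 10, lvl 4).
Iteration 5: no rows with depends_on in {10}; recursion stops.
lvl values: 0, 1, 1, 1, 2, 2, 3, 3, 3, 4; the maximum is 4.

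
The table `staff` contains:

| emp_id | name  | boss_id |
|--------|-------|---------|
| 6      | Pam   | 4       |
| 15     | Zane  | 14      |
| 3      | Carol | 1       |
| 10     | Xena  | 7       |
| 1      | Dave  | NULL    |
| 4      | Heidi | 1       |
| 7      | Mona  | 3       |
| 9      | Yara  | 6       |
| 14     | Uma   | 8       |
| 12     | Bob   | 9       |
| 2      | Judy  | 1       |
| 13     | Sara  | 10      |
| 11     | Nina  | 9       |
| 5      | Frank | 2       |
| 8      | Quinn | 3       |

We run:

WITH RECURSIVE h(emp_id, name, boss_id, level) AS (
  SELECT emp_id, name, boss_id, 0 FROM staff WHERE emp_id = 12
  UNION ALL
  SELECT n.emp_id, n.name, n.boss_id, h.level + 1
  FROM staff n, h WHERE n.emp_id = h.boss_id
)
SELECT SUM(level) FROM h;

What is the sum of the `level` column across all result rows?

Base: emp_id=12 (Bob), boss_id=9, level 0.
Iteration 1: join on emp_id=9 -> Yara (id 9, boss_id=6, level 1).
Iteration 2: join on emp_id=6 -> Pam (id 6, boss_id=4, level 2).
Iteration 3: join on emp_id=4 -> Heidi (id 4, boss_id=1, level 3).
Iteration 4: join on emp_id=1 -> Dave (id 1, boss_id=NULL, level 4).
Iteration 5: boss_id is NULL; no match; recursion stops.
SUM(level) = 0 + 1 + 2 + 3 + 4 = 10.

10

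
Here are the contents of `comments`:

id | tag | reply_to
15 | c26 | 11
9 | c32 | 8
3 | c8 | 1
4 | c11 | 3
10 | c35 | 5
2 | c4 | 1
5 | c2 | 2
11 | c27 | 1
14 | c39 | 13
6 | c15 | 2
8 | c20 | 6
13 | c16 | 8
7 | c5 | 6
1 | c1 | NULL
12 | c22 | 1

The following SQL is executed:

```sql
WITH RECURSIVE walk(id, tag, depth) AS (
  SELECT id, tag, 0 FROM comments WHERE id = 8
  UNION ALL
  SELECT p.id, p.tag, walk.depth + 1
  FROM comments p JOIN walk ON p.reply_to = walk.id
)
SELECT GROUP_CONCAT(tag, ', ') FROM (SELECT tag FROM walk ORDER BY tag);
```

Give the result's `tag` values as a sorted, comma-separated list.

Base: id=8 (c20) at depth 0.
Iteration 1: rows with reply_to in {8} -> c32 (id 9, depth 1), c16 (id 13, depth 1).
Iteration 2: rows with reply_to in {9,13} -> c39 (id 14, depth 2).
Iteration 3: no rows with reply_to in {14}; recursion stops.

c16, c20, c32, c39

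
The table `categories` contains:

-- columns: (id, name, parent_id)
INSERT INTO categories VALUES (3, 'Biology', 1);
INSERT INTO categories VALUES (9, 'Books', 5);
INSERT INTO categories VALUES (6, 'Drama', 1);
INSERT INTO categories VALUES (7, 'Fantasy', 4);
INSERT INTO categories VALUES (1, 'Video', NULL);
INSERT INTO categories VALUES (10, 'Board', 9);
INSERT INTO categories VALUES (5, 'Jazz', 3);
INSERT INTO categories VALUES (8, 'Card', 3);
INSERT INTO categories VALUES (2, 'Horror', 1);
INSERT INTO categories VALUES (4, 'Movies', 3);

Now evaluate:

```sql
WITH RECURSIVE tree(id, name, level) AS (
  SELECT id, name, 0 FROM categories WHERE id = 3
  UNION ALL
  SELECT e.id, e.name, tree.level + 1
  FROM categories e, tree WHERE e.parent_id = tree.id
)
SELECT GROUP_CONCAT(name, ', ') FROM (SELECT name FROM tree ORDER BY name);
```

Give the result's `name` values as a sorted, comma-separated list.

Base: id=3 (Biology) at level 0.
Iteration 1: rows with parent_id in {3} -> Movies (id 4, level 1), Jazz (id 5, level 1), Card (id 8, level 1).
Iteration 2: rows with parent_id in {4,5,8} -> Fantasy (id 7, level 2), Books (id 9, level 2).
Iteration 3: rows with parent_id in {7,9} -> Board (id 10, level 3).
Iteration 4: no rows with parent_id in {10}; recursion stops.

Biology, Board, Books, Card, Fantasy, Jazz, Movies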